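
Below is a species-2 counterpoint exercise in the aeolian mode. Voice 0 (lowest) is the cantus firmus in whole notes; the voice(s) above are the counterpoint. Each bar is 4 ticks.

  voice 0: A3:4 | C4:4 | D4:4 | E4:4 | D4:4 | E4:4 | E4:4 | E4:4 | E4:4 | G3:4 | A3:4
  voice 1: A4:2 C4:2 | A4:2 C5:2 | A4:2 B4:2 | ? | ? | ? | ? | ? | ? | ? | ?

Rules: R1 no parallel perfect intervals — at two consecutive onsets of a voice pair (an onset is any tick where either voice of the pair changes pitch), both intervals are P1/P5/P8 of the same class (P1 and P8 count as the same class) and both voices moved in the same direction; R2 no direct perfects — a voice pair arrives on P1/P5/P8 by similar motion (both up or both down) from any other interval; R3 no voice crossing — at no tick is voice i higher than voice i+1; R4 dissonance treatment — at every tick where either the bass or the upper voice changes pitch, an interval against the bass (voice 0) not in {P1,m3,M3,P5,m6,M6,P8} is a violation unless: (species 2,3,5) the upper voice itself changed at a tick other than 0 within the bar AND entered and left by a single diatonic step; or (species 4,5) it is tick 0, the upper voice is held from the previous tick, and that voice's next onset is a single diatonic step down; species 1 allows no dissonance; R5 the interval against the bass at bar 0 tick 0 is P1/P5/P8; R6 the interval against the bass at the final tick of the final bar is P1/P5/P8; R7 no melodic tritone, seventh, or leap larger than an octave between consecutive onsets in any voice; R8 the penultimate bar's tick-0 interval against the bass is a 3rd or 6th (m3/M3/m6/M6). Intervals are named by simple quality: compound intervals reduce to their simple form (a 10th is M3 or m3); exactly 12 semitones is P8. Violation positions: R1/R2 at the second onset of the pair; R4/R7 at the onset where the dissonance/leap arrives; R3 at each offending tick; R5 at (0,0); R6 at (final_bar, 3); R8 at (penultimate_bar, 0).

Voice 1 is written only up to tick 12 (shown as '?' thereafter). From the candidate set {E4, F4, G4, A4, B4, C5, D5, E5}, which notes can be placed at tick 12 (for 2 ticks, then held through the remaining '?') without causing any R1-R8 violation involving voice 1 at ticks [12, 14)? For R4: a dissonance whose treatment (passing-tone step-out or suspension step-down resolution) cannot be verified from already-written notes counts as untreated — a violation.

E4: legal
F4: violates R4,R7
G4: legal
A4: violates R4
B4: legal
C5: legal
D5: violates R4
E5: violates R2

{B4, C5, E4, G4}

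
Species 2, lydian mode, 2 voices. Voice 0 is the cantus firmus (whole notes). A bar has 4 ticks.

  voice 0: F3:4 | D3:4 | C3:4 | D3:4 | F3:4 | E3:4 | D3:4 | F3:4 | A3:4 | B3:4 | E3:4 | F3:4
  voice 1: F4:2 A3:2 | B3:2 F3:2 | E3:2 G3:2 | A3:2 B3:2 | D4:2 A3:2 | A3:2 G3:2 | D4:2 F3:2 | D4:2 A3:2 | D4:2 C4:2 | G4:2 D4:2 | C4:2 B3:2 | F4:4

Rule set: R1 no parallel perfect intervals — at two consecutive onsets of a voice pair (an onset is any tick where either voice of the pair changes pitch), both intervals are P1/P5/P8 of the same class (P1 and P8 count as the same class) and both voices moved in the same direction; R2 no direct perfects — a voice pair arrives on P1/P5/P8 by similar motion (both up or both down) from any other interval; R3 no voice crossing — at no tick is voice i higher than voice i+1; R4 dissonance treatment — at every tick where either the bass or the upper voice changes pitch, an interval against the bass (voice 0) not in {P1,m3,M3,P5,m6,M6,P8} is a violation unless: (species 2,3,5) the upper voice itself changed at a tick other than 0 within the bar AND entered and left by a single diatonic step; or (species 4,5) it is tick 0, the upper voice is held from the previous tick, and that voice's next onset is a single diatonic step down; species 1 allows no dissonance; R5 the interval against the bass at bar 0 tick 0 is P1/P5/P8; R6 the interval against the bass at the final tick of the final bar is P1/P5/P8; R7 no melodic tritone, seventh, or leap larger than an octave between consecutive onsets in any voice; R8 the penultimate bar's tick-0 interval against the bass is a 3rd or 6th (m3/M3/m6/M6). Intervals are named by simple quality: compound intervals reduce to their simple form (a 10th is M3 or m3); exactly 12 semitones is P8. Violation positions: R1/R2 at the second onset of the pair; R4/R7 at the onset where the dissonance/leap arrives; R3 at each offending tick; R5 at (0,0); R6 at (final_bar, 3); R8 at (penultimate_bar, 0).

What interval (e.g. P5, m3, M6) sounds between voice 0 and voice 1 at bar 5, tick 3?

m3

voice 0=E3 voice 1=G3 -> m3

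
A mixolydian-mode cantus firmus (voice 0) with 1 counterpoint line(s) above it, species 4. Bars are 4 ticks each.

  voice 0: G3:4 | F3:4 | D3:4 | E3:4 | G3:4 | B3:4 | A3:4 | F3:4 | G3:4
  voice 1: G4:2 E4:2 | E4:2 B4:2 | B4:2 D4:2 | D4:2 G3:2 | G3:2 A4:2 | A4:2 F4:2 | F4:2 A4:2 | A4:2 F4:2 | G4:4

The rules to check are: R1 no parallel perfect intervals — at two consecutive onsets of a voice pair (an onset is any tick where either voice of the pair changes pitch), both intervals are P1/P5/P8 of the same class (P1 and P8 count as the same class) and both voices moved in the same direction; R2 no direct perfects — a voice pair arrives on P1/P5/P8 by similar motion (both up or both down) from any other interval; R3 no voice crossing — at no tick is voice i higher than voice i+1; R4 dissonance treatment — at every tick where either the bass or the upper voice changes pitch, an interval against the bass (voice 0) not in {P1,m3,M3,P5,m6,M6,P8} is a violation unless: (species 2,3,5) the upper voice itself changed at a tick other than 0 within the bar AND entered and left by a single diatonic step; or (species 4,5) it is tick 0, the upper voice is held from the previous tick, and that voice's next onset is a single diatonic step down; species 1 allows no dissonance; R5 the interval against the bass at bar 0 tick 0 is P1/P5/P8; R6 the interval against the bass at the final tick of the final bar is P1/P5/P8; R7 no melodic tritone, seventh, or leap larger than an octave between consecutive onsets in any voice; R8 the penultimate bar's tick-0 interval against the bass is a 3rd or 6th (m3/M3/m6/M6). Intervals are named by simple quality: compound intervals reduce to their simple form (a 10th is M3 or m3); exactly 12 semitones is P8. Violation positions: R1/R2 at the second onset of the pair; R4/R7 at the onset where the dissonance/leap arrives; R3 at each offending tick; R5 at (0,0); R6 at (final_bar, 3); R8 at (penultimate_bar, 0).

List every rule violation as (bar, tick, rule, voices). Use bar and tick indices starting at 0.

(1, 0, R4, (0, 1))
(1, 2, R4, (0, 1))
(3, 0, R4, (0, 1))
(4, 2, R4, (0, 1))
(4, 2, R7, (1,))
(5, 0, R4, (0, 1))
(5, 2, R4, (0, 1))
(8, 0, R1, (0, 1))

bar 0: v0=G3 v1=G4 downbeat P8
bar 1: v0=F3 v1=E4 downbeat M7
bar 2: v0=D3 v1=B4 downbeat M6
bar 3: v0=E3 v1=D4 downbeat m7
bar 4: v0=G3 v1=G3 downbeat P1
bar 5: v0=B3 v1=A4 downbeat m7
bar 6: v0=A3 v1=F4 downbeat m6
bar 7: v0=F3 v1=A4 downbeat M3
bar 8: v0=G3 v1=G4 downbeat P8
  -> R4 @ bar 1 tick 0 v(0, 1): F3/E4 M7 untreated
  -> R4 @ bar 1 tick 2 v(0, 1): F3/B4 TT untreated
  -> R4 @ bar 3 tick 0 v(0, 1): E3/D4 m7 untreated
  -> R4 @ bar 4 tick 2 v(0, 1): G3/A4 M2 untreated
  -> R7 @ bar 4 tick 2 v(1,): G3->A4 leap 14st
  -> R4 @ bar 5 tick 0 v(0, 1): B3/A4 m7 untreated
  -> R4 @ bar 5 tick 2 v(0, 1): B3/F4 TT untreated
  -> R1 @ bar 8 tick 0 v(0, 1): F3/F4 P8 -> G3/G4 P8 similar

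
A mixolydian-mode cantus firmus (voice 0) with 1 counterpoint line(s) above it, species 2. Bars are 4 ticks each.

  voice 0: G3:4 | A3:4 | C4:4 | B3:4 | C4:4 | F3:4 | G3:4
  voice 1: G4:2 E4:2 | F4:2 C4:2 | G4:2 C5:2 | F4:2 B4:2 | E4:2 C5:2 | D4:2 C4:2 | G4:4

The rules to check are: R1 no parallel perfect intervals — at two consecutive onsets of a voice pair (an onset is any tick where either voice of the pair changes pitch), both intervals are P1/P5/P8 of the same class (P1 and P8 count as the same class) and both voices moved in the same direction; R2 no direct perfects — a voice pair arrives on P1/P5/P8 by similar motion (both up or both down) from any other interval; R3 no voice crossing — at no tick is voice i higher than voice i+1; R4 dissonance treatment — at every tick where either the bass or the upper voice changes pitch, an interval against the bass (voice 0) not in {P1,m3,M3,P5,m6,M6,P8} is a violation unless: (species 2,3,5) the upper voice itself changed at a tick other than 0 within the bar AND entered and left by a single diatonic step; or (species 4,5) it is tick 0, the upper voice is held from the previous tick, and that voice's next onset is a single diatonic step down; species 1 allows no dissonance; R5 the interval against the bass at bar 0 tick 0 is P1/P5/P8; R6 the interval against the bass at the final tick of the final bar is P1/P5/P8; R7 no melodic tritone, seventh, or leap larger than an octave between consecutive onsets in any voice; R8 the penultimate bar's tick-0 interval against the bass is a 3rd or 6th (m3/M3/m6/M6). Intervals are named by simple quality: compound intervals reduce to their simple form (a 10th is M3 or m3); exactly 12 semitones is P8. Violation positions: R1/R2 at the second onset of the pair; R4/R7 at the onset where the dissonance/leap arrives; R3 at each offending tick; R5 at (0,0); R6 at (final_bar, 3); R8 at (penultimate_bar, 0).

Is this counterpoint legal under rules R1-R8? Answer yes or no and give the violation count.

bar 0: v0=G3 v1=G4 (P8)
bar 1: v0=A3 v1=F4 (m6)
bar 2: v0=C4 v1=G4 (P5)
bar 3: v0=B3 v1=F4 (TT)
bar 4: v0=C4 v1=E4 (M3)
bar 5: v0=F3 v1=D4 (M6)
bar 6: v0=G3 v1=G4 (P8)
  R2 @ bar2.0: A3/C4 m3 -> C4/G4 P5 similar
  R4 @ bar3.0: B3/F4 TT untreated
  R7 @ bar3.2: F4->B4 leap 6st
  R7 @ bar5.0: C5->D4 leap 10st
  R2 @ bar6.0: F3/C4 P5 -> G3/G4 P8 similar

No (5 violations)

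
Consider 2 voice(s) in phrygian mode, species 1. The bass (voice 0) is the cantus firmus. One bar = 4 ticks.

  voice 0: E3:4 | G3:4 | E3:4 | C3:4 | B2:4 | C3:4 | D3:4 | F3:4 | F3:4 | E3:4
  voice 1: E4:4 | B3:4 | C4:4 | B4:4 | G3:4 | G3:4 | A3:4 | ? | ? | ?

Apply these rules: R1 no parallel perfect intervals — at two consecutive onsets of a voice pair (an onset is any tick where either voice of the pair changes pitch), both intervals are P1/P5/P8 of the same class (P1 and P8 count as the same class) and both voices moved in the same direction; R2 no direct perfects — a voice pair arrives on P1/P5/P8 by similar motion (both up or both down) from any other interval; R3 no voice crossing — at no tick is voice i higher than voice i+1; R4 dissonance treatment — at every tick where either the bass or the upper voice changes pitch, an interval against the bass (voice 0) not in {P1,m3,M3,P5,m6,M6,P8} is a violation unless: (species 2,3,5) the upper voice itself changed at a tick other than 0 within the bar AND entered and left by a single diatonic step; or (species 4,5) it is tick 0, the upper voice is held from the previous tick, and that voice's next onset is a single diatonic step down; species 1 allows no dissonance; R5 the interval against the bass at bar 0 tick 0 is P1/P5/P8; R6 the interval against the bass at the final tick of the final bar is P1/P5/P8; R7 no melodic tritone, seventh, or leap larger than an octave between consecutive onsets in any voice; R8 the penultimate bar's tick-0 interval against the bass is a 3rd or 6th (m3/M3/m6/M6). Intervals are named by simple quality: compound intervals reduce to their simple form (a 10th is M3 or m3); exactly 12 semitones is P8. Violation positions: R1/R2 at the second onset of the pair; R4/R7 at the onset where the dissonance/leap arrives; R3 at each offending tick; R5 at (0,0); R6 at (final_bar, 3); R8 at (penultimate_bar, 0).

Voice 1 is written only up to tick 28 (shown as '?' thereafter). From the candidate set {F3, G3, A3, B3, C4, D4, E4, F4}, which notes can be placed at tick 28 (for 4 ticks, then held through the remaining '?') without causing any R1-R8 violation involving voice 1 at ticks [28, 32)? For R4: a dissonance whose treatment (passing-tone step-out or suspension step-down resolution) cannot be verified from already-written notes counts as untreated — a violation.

{A3, D4, F3}

F3: legal
G3: violates R4
A3: legal
B3: violates R4
C4: violates R1
D4: legal
E4: violates R4
F4: violates R2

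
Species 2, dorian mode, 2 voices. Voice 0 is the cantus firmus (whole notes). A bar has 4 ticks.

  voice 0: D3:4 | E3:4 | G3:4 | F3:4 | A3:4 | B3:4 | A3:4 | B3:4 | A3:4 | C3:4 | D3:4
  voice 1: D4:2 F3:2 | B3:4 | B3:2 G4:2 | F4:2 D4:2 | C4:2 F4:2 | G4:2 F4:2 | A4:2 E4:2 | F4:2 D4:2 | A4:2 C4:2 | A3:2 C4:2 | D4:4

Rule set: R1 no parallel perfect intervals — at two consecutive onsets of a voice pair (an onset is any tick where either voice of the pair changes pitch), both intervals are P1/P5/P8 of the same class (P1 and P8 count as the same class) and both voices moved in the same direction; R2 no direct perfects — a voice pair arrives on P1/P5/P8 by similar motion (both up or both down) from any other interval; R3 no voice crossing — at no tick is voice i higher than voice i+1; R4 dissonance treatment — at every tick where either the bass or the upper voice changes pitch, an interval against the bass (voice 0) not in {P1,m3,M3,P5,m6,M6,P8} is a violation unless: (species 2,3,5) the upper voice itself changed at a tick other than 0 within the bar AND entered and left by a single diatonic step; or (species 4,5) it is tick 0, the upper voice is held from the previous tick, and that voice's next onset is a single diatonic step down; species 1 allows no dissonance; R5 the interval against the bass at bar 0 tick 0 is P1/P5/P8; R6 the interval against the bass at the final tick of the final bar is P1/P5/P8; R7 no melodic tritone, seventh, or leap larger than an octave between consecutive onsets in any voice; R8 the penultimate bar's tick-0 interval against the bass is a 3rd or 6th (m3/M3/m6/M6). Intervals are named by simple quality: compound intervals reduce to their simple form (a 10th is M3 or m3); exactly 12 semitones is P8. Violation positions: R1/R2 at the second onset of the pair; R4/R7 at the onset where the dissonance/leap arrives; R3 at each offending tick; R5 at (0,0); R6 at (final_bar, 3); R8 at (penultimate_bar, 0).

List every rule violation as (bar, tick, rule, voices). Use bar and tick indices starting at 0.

(1, 0, R2, (0, 1))
(1, 0, R7, (1,))
(3, 0, R1, (0, 1))
(5, 2, R4, (0, 1))
(7, 0, R4, (0, 1))
(10, 0, R1, (0, 1))

bar 0: v0=D3 v1=D4 downbeat P8
bar 1: v0=E3 v1=B3 downbeat P5
bar 2: v0=G3 v1=B3 downbeat M3
bar 3: v0=F3 v1=F4 downbeat P8
bar 4: v0=A3 v1=C4 downbeat m3
bar 5: v0=B3 v1=G4 downbeat m6
bar 6: v0=A3 v1=A4 downbeat P8
bar 7: v0=B3 v1=F4 downbeat TT
bar 8: v0=A3 v1=A4 downbeat P8
bar 9: v0=C3 v1=A3 downbeat M6
bar 10: v0=D3 v1=D4 downbeat P8
  -> R2 @ bar 1 tick 0 v(0, 1): D3/F3 m3 -> E3/B3 P5 similar
  -> R7 @ bar 1 tick 0 v(1,): F3->B3 leap 6st
  -> R1 @ bar 3 tick 0 v(0, 1): G3/G4 P8 -> F3/F4 P8 similar
  -> R4 @ bar 5 tick 2 v(0, 1): B3/F4 TT untreated
  -> R4 @ bar 7 tick 0 v(0, 1): B3/F4 TT untreated
  -> R1 @ bar 10 tick 0 v(0, 1): C3/C4 P8 -> D3/D4 P8 similar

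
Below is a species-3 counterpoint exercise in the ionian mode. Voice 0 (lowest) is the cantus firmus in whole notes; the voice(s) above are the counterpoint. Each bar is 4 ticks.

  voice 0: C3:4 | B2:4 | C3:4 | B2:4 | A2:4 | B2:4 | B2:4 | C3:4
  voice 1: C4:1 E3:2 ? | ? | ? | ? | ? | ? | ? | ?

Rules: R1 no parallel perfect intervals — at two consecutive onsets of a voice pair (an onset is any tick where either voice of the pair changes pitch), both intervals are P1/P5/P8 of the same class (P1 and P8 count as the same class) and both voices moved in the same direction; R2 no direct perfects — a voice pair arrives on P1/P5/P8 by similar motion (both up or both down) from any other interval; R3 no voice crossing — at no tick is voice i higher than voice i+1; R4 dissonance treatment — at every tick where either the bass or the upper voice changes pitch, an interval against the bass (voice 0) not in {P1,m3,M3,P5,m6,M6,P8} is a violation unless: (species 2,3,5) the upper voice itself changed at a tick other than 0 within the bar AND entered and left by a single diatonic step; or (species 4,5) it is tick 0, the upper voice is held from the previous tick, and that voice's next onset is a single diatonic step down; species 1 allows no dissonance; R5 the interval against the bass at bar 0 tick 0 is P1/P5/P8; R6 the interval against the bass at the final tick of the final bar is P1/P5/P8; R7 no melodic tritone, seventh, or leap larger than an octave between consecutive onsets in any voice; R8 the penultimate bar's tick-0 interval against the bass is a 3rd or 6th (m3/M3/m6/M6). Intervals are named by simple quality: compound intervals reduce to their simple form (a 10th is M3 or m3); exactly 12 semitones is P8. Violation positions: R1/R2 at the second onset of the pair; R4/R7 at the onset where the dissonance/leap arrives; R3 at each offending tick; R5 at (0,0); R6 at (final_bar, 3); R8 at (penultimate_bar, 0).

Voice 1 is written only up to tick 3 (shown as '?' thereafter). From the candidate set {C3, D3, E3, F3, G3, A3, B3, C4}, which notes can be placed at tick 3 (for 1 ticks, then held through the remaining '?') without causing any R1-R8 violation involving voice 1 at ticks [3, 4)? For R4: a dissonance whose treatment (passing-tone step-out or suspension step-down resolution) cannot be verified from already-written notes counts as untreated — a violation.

{A3, C3, C4, E3, G3}

C3: legal
D3: violates R4
E3: legal
F3: violates R4
G3: legal
A3: legal
B3: violates R4
C4: legal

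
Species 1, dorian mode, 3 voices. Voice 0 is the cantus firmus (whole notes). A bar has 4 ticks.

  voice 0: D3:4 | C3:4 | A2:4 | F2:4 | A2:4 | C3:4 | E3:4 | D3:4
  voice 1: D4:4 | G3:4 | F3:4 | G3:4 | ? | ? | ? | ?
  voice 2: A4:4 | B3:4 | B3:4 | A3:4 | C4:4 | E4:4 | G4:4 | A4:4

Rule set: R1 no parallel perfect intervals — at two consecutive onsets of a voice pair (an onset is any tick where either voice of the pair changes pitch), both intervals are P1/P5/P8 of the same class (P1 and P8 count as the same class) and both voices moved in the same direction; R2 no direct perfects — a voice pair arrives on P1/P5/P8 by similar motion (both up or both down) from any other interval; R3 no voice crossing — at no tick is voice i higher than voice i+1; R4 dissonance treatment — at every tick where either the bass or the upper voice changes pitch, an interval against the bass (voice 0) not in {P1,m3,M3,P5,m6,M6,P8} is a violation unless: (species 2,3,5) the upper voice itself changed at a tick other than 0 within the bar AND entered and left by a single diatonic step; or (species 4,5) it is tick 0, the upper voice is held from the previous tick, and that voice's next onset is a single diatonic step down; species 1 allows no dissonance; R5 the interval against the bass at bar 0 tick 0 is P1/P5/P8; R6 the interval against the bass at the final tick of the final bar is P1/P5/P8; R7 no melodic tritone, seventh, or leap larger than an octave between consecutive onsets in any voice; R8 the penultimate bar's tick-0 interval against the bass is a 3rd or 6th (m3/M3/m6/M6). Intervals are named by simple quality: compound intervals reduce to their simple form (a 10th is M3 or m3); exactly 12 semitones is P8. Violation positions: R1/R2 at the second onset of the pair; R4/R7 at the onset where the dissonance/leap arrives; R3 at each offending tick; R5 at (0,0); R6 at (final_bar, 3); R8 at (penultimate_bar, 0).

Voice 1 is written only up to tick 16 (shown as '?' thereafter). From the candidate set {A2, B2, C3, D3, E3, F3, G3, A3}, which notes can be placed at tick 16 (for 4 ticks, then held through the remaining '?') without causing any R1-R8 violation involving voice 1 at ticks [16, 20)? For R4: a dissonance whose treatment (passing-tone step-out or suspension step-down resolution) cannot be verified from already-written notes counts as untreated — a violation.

{C3, E3, F3}

A2: violates R7
B2: violates R4
C3: legal
D3: violates R4
E3: legal
F3: legal
G3: violates R4
A3: violates R2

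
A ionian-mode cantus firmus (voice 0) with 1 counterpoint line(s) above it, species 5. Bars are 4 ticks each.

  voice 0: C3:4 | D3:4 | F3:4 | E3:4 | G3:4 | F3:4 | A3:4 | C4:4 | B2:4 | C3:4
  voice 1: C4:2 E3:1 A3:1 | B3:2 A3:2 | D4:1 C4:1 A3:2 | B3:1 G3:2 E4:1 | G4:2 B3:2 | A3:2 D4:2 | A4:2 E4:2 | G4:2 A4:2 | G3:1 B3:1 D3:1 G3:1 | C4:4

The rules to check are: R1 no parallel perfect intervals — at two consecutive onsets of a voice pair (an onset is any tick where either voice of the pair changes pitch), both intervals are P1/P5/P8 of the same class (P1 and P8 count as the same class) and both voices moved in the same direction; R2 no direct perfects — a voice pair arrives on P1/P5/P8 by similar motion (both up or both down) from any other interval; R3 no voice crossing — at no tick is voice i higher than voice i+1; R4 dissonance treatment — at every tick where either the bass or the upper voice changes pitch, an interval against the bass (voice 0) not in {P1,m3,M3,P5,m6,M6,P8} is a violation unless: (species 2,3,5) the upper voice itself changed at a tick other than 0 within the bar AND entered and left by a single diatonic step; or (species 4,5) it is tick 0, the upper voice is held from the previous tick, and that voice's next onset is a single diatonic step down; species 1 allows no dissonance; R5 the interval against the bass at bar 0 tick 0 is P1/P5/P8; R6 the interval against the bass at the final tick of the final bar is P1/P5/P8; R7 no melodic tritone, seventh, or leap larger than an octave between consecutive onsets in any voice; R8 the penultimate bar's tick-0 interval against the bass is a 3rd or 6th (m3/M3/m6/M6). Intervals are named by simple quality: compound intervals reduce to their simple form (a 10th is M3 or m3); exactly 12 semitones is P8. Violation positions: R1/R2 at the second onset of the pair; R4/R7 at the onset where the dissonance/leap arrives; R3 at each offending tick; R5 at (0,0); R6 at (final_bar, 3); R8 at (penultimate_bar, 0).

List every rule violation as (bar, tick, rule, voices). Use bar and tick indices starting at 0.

(4, 0, R1, (0, 1))
(6, 0, R2, (0, 1))
(7, 0, R1, (0, 1))
(8, 0, R7, (0,))
(8, 0, R7, (1,))
(9, 0, R2, (0, 1))

bar 0: v0=C3 v1=C4 downbeat P8
bar 1: v0=D3 v1=B3 downbeat M6
bar 2: v0=F3 v1=D4 downbeat M6
bar 3: v0=E3 v1=B3 downbeat P5
bar 4: v0=G3 v1=G4 downbeat P8
bar 5: v0=F3 v1=A3 downbeat M3
bar 6: v0=A3 v1=A4 downbeat P8
bar 7: v0=C4 v1=G4 downbeat P5
bar 8: v0=B2 v1=G3 downbeat m6
bar 9: v0=C3 v1=C4 downbeat P8
  -> R1 @ bar 4 tick 0 v(0, 1): E3/E4 P8 -> G3/G4 P8 similar
  -> R2 @ bar 6 tick 0 v(0, 1): F3/D4 M6 -> A3/A4 P8 similar
  -> R1 @ bar 7 tick 0 v(0, 1): A3/E4 P5 -> C4/G4 P5 similar
  -> R7 @ bar 8 tick 0 v(0,): C4->B2 leap 13st
  -> R7 @ bar 8 tick 0 v(1,): A4->G3 leap 14st
  -> R2 @ bar 9 tick 0 v(0, 1): B2/G3 m6 -> C3/C4 P8 similar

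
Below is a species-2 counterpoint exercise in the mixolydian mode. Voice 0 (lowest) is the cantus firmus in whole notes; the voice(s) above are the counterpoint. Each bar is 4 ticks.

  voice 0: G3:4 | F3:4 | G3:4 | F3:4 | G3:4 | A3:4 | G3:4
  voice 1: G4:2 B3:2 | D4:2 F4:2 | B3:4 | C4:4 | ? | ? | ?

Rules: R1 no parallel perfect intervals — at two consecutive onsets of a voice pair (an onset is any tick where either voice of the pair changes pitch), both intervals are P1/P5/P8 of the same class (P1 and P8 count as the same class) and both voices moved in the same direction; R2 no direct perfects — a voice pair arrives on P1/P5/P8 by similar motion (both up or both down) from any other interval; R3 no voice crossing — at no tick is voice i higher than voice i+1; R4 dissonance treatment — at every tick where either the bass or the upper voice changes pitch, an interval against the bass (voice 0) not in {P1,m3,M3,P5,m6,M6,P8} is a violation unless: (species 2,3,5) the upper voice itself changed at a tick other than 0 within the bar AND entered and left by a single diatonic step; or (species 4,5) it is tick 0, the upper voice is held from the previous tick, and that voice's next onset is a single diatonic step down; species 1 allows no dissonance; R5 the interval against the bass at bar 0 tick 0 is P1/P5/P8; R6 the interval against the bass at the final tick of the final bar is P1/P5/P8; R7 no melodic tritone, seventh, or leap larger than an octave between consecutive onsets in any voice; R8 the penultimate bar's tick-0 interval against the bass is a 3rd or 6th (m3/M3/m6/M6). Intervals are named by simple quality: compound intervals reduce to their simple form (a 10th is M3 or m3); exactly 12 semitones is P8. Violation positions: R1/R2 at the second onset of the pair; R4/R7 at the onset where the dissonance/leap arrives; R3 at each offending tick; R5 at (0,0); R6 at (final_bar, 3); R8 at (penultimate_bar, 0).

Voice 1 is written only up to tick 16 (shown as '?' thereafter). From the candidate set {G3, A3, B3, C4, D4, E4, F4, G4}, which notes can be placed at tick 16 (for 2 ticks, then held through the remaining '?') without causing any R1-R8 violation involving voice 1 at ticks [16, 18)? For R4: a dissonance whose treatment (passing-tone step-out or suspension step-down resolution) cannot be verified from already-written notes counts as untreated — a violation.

{B3, E4, G3}

G3: legal
A3: violates R4
B3: legal
C4: violates R4
D4: violates R1
E4: legal
F4: violates R4
G4: violates R2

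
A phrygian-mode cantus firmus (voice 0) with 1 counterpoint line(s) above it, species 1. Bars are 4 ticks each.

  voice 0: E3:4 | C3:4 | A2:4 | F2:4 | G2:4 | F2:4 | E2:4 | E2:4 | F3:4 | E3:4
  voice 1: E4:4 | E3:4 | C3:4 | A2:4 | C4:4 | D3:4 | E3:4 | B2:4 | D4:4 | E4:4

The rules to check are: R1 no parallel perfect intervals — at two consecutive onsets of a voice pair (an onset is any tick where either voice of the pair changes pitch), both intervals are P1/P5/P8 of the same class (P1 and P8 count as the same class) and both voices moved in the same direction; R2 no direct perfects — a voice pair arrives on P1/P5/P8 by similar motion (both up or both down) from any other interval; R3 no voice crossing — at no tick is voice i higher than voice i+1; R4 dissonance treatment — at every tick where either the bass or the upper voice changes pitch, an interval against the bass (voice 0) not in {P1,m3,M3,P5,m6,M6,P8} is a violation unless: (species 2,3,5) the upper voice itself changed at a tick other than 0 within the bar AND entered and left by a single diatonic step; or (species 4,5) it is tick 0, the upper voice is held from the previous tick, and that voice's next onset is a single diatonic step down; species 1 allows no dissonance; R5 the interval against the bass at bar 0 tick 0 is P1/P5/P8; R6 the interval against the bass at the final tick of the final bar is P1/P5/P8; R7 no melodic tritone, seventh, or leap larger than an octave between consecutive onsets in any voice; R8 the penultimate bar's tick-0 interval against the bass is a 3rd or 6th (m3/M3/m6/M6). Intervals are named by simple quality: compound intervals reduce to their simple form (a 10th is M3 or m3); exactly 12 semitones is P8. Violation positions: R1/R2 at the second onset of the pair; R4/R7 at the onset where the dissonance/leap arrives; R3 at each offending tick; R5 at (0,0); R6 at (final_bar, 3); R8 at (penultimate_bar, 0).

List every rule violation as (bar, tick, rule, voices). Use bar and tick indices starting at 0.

bar 0: v0=E3 v1=E4 downbeat P8
bar 1: v0=C3 v1=E3 downbeat M3
bar 2: v0=A2 v1=C3 downbeat m3
bar 3: v0=F2 v1=A2 downbeat M3
bar 4: v0=G2 v1=C4 downbeat P4
bar 5: v0=F2 v1=D3 downbeat M6
bar 6: v0=E2 v1=E3 downbeat P8
bar 7: v0=E2 v1=B2 downbeat P5
bar 8: v0=F3 v1=D4 downbeat M6
bar 9: v0=E3 v1=E4 downbeat P8
  -> R4 @ bar 4 tick 0 v(0, 1): G2/C4 P4 untreated
  -> R7 @ bar 4 tick 0 v(1,): A2->C4 leap 15st
  -> R7 @ bar 5 tick 0 v(1,): C4->D3 leap 10st
  -> R7 @ bar 8 tick 0 v(0,): E2->F3 leap 13st
  -> R7 @ bar 8 tick 0 v(1,): B2->D4 leap 15st

(4, 0, R4, (0, 1))
(4, 0, R7, (1,))
(5, 0, R7, (1,))
(8, 0, R7, (0,))
(8, 0, R7, (1,))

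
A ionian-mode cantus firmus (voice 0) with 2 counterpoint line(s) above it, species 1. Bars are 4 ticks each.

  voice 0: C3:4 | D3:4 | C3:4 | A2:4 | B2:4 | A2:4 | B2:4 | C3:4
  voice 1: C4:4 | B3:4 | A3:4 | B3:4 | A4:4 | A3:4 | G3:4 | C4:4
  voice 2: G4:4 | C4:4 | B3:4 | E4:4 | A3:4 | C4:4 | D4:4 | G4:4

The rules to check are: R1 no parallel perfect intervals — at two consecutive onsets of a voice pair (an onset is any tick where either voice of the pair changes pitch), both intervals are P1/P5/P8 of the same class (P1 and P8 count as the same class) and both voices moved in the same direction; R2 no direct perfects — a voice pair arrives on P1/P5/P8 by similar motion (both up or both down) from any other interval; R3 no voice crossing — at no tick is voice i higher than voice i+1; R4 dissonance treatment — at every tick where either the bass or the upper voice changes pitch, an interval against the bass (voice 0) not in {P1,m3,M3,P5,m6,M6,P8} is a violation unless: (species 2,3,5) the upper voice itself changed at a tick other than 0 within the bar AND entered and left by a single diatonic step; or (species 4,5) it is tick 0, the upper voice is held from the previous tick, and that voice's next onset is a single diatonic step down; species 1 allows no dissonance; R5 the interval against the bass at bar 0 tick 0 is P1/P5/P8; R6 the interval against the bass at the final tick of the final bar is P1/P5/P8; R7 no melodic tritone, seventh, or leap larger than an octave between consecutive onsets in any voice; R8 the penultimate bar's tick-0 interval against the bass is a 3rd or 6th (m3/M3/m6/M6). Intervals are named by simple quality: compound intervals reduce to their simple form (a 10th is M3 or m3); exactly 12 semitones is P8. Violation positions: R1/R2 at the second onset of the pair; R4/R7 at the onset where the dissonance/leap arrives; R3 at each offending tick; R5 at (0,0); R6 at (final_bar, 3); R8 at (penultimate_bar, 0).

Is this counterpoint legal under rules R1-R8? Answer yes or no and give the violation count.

bar 0: v0=C3 v1=C4 v2=G4 (P5)
bar 1: v0=D3 v1=B3 v2=C4 (m7)
bar 2: v0=C3 v1=A3 v2=B3 (M7)
bar 3: v0=A2 v1=B3 v2=E4 (P5)
bar 4: v0=B2 v1=A4 v2=A3 (m7)
bar 5: v0=A2 v1=A3 v2=C4 (m3)
bar 6: v0=B2 v1=G3 v2=D4 (m3)
bar 7: v0=C3 v1=C4 v2=G4 (P5)
  R4 @ bar1.0: D3/C4 m7 untreated
  R4 @ bar2.0: C3/B3 M7 untreated
  R4 @ bar3.0: A2/B3 M2 untreated
  R3 @ bar4.0: A4 above A3
  R4 @ bar4.0: B2/A4 m7 untreated
  R4 @ bar4.0: B2/A3 m7 untreated
  R7 @ bar4.0: B3->A4 leap 10st
  R3 @ bar4.1: A4 above A3
  R3 @ bar4.2: A4 above A3
  R3 @ bar4.3: A4 above A3
  R2 @ bar5.0: B2/A4 m7 -> A2/A3 P8 similar
  R1 @ bar7.0: G3/D4 P5 -> C4/G4 P5 similar
  R2 @ bar7.0: B2/G3 m6 -> C3/C4 P8 similar
  R2 @ bar7.0: B2/D4 m3 -> C3/G4 P5 similar

No (14 violations)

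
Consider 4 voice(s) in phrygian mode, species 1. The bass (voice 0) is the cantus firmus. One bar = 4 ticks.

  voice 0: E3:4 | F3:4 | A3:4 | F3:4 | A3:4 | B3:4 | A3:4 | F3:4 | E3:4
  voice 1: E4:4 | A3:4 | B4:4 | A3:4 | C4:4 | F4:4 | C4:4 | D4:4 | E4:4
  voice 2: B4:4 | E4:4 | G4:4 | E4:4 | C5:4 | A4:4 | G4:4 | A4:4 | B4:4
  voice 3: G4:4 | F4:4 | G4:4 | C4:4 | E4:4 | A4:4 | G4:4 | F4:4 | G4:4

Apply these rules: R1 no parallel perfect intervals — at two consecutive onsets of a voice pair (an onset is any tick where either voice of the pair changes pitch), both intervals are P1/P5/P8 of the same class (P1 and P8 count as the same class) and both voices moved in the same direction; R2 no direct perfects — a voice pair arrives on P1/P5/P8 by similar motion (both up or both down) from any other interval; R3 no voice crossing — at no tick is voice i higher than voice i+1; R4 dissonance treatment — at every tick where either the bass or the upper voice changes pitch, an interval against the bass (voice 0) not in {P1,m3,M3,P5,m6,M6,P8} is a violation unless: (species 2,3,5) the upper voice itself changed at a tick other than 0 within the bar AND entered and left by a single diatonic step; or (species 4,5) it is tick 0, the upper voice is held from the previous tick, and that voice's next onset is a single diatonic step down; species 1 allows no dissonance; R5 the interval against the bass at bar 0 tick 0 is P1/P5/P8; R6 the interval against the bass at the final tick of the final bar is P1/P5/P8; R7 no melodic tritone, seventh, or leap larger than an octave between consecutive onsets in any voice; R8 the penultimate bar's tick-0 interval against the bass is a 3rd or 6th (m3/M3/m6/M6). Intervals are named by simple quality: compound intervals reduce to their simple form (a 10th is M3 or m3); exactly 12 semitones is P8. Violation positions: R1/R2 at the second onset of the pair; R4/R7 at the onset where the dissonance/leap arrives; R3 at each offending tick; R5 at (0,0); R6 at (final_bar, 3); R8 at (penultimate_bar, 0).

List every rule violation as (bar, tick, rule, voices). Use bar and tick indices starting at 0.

(0, 0, R3, (2, 3))
(0, 0, R5, (0, 3))
(0, 1, R3, (2, 3))
(0, 2, R3, (2, 3))
(0, 3, R3, (2, 3))
(1, 0, R1, (1, 2))
(1, 0, R4, (0, 2))
(2, 0, R2, (2, 3))
(2, 0, R3, (1, 2))
(2, 0, R4, (0, 1))
(2, 0, R4, (0, 2))
(2, 0, R4, (0, 3))
(2, 0, R7, (1,))
(2, 1, R3, (1, 2))
(2, 2, R3, (1, 2))
(2, 3, R3, (1, 2))
(3, 0, R2, (0, 3))
(3, 0, R2, (1, 2))
(3, 0, R3, (2, 3))
(3, 0, R4, (0, 2))
(3, 0, R7, (1,))
(3, 1, R3, (2, 3))
(3, 2, R3, (2, 3))
(3, 3, R3, (2, 3))
(4, 0, R1, (0, 3))
(4, 0, R2, (1, 2))
(4, 0, R3, (2, 3))
(4, 1, R3, (2, 3))
(4, 2, R3, (2, 3))
(4, 3, R3, (2, 3))
(5, 0, R4, (0, 1))
(5, 0, R4, (0, 2))
(5, 0, R4, (0, 3))
(6, 0, R1, (2, 3))
(6, 0, R2, (1, 2))
(6, 0, R2, (1, 3))
(6, 0, R4, (0, 2))
(6, 0, R4, (0, 3))
(7, 0, R1, (1, 2))
(7, 0, R2, (0, 3))
(7, 0, R3, (2, 3))
(7, 0, R8, (0, 3))
(7, 1, R3, (2, 3))
(7, 2, R3, (2, 3))
(7, 3, R3, (2, 3))
(8, 0, R1, (1, 2))
(8, 0, R3, (2, 3))
(8, 1, R3, (2, 3))
(8, 2, R3, (2, 3))
(8, 3, R3, (2, 3))
(8, 3, R6, (0, 3))

bar 0: v0=E3 v1=E4 v2=B4 v3=G4 downbeat m3
bar 1: v0=F3 v1=A3 v2=E4 v3=F4 downbeat P8
bar 2: v0=A3 v1=B4 v2=G4 v3=G4 downbeat m7
bar 3: v0=F3 v1=A3 v2=E4 v3=C4 downbeat P5
bar 4: v0=A3 v1=C4 v2=C5 v3=E4 downbeat P5
bar 5: v0=B3 v1=F4 v2=A4 v3=A4 downbeat m7
bar 6: v0=A3 v1=C4 v2=G4 v3=G4 downbeat m7
bar 7: v0=F3 v1=D4 v2=A4 v3=F4 downbeat P8
bar 8: v0=E3 v1=E4 v2=B4 v3=G4 downbeat m3
  -> R3 @ bar 0 tick 0 v(2, 3): B4 above G4
  -> R5 @ bar 0 tick 0 v(0, 3): opens on m3
  -> R3 @ bar 0 tick 1 v(2, 3): B4 above G4
  -> R3 @ bar 0 tick 2 v(2, 3): B4 above G4
  -> R3 @ bar 0 tick 3 v(2, 3): B4 above G4
  -> R1 @ bar 1 tick 0 v(1, 2): E4/B4 P5 -> A3/E4 P5 similar
  -> R4 @ bar 1 tick 0 v(0, 2): F3/E4 M7 untreated
  -> R2 @ bar 2 tick 0 v(2, 3): E4/F4 m2 -> G4/G4 P1 similar
  -> R3 @ bar 2 tick 0 v(1, 2): B4 above G4
  -> R4 @ bar 2 tick 0 v(0, 1): A3/B4 M2 untreated
  -> R4 @ bar 2 tick 0 v(0, 2): A3/G4 m7 untreated
  -> R4 @ bar 2 tick 0 v(0, 3): A3/G4 m7 untreated
  -> R7 @ bar 2 tick 0 v(1,): A3->B4 leap 14st
  -> R3 @ bar 2 tick 1 v(1, 2): B4 above G4
  -> R3 @ bar 2 tick 2 v(1, 2): B4 above G4
  -> R3 @ bar 2 tick 3 v(1, 2): B4 above G4
  -> R2 @ bar 3 tick 0 v(0, 3): A3/G4 m7 -> F3/C4 P5 similar
  -> R2 @ bar 3 tick 0 v(1, 2): B4/G4 M3 -> A3/E4 P5 similar
  -> R3 @ bar 3 tick 0 v(2, 3): E4 above C4
  -> R4 @ bar 3 tick 0 v(0, 2): F3/E4 M7 untreated
  -> R7 @ bar 3 tick 0 v(1,): B4->A3 leap 14st
  -> R3 @ bar 3 tick 1 v(2, 3): E4 above C4
  -> R3 @ bar 3 tick 2 v(2, 3): E4 above C4
  -> R3 @ bar 3 tick 3 v(2, 3): E4 above C4
  -> R1 @ bar 4 tick 0 v(0, 3): F3/C4 P5 -> A3/E4 P5 similar
  -> R2 @ bar 4 tick 0 v(1, 2): A3/E4 P5 -> C4/C5 P8 similar
  -> R3 @ bar 4 tick 0 v(2, 3): C5 above E4
  -> R3 @ bar 4 tick 1 v(2, 3): C5 above E4
  -> R3 @ bar 4 tick 2 v(2, 3): C5 above E4
  -> R3 @ bar 4 tick 3 v(2, 3): C5 above E4
  -> R4 @ bar 5 tick 0 v(0, 1): B3/F4 TT untreated
  -> R4 @ bar 5 tick 0 v(0, 2): B3/A4 m7 untreated
  -> R4 @ bar 5 tick 0 v(0, 3): B3/A4 m7 untreated
  -> R1 @ bar 6 tick 0 v(2, 3): A4/A4 P1 -> G4/G4 P1 similar
  -> R2 @ bar 6 tick 0 v(1, 2): F4/A4 M3 -> C4/G4 P5 similar
  -> R2 @ bar 6 tick 0 v(1, 3): F4/A4 M3 -> C4/G4 P5 similar
  -> R4 @ bar 6 tick 0 v(0, 2): A3/G4 m7 untreated
  -> R4 @ bar 6 tick 0 v(0, 3): A3/G4 m7 untreated
  -> R1 @ bar 7 tick 0 v(1, 2): C4/G4 P5 -> D4/A4 P5 similar
  -> R2 @ bar 7 tick 0 v(0, 3): A3/G4 m7 -> F3/F4 P8 similar
  -> R3 @ bar 7 tick 0 v(2, 3): A4 above F4
  -> R8 @ bar 7 tick 0 v(0, 3): penult P8 not 3rd/6th
  -> R3 @ bar 7 tick 1 v(2, 3): A4 above F4
  -> R3 @ bar 7 tick 2 v(2, 3): A4 above F4
  -> R3 @ bar 7 tick 3 v(2, 3): A4 above F4
  -> R1 @ bar 8 tick 0 v(1, 2): D4/A4 P5 -> E4/B4 P5 similar
  -> R3 @ bar 8 tick 0 v(2, 3): B4 above G4
  -> R3 @ bar 8 tick 1 v(2, 3): B4 above G4
  -> R3 @ bar 8 tick 2 v(2, 3): B4 above G4
  -> R3 @ bar 8 tick 3 v(2, 3): B4 above G4
  -> R6 @ bar 8 tick 3 v(0, 3): closes on m3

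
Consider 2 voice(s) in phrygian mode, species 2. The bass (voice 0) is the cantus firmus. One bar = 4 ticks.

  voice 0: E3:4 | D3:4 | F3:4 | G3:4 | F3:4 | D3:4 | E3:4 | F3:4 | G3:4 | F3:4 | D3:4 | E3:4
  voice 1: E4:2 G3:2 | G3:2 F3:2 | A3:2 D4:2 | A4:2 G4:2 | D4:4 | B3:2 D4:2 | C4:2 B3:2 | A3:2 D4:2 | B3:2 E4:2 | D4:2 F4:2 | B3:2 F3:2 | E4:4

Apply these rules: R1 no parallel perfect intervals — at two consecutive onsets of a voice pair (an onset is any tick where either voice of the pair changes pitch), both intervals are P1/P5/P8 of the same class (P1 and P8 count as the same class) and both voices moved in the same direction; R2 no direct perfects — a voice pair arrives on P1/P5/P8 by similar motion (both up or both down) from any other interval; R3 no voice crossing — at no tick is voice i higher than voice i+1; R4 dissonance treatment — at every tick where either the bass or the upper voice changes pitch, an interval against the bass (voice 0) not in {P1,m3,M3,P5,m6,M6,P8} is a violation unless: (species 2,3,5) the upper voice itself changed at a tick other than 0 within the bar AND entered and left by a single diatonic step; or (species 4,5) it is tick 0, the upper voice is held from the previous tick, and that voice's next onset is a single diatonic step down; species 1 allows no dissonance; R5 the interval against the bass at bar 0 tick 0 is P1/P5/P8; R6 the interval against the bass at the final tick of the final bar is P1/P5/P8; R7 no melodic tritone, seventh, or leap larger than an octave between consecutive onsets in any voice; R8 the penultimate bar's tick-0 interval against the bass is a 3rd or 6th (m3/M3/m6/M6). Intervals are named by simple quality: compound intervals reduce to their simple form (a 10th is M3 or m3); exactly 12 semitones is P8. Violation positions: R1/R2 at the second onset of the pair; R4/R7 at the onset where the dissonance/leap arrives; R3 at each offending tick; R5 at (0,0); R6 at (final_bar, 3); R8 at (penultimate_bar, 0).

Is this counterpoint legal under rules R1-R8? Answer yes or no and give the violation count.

bar 0: v0=E3 v1=E4 (P8)
bar 1: v0=D3 v1=G3 (P4)
bar 2: v0=F3 v1=A3 (M3)
bar 3: v0=G3 v1=A4 (M2)
bar 4: v0=F3 v1=D4 (M6)
bar 5: v0=D3 v1=B3 (M6)
bar 6: v0=E3 v1=C4 (m6)
bar 7: v0=F3 v1=A3 (M3)
bar 8: v0=G3 v1=B3 (M3)
bar 9: v0=F3 v1=D4 (M6)
bar 10: v0=D3 v1=B3 (M6)
bar 11: v0=E3 v1=E4 (P8)
  R4 @ bar1.0: D3/G3 P4 untreated
  R4 @ bar3.0: G3/A4 M2 untreated
  R7 @ bar10.0: F4->B3 leap 6st
  R7 @ bar10.2: B3->F3 leap 6st
  R2 @ bar11.0: D3/F3 m3 -> E3/E4 P8 similar
  R7 @ bar11.0: F3->E4 leap 11st

No (6 violations)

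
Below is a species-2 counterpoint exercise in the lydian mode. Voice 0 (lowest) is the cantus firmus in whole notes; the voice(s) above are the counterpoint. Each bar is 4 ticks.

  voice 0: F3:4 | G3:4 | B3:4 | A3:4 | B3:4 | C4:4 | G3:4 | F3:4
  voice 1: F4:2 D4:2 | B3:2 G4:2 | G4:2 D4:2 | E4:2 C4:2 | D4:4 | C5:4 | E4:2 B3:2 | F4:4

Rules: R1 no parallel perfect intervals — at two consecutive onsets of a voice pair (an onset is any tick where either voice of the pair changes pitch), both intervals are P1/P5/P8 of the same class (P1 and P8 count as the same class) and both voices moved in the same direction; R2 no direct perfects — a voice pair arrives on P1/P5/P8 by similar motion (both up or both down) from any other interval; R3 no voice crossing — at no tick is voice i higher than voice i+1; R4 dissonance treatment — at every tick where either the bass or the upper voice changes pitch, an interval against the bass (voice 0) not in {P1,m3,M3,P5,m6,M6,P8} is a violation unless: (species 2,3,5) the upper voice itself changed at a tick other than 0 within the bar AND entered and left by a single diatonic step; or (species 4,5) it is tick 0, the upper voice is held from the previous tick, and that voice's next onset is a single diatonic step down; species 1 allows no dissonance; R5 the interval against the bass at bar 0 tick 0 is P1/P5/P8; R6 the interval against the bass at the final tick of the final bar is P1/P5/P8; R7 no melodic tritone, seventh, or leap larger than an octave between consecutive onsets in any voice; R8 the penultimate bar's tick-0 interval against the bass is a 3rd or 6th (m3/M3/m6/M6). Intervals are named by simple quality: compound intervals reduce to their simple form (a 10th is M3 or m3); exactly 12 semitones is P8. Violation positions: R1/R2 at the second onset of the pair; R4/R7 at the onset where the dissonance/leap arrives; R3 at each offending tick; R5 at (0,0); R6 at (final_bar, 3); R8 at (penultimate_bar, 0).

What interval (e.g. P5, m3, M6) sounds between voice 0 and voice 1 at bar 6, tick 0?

M6

voice 0=G3 voice 1=E4 -> M6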